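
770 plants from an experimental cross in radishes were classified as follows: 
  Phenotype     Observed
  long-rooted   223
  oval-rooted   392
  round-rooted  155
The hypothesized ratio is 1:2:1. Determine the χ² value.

Expected counts for N = 770 under a 1:2:1 ratio (total parts = 4):
  long-rooted: 770 × 1/4 = 192.5
  oval-rooted: 770 × 2/4 = 385
  round-rooted: 770 × 1/4 = 192.5
χ² = Σ (O − E)² / E
  long-rooted: (223 − 192.5)² / 192.5 = 4.8325
  oval-rooted: (392 − 385)² / 385 = 0.1273
  round-rooted: (155 − 192.5)² / 192.5 = 7.3052
χ² = 4.8325 + 0.1273 + 7.3052 = 12.265

12.265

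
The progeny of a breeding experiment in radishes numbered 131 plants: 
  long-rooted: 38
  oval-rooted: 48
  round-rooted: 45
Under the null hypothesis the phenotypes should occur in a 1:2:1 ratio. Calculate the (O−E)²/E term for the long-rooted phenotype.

0.842

Expected counts for N = 131 under a 1:2:1 ratio (total parts = 4):
  long-rooted: 131 × 1/4 = 32.75
  oval-rooted: 131 × 2/4 = 65.5
  round-rooted: 131 × 1/4 = 32.75
Contribution of long-rooted: (38 − 32.75)² / 32.75 = 0.8416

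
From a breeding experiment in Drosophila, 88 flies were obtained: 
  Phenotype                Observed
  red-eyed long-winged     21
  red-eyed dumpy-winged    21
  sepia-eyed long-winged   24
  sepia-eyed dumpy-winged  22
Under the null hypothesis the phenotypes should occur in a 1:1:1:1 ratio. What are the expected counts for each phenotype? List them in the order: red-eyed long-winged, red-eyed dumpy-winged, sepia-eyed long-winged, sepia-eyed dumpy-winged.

The 1:1:1:1 ratio has 4 parts, so with N = 88 the expected counts are:
  red-eyed long-winged: 88 × 1/4 = 22
  red-eyed dumpy-winged: 88 × 1/4 = 22
  sepia-eyed long-winged: 88 × 1/4 = 22
  sepia-eyed dumpy-winged: 88 × 1/4 = 22

22, 22, 22, 22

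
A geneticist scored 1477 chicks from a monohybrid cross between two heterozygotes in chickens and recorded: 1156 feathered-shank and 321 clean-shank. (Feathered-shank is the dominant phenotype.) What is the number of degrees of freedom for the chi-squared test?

1

For a monohybrid cross between heterozygotes with complete dominance, the expected phenotypic ratio is 3:1.
A goodness-of-fit test with 2 phenotype classes has df = 2 − 1 = 1.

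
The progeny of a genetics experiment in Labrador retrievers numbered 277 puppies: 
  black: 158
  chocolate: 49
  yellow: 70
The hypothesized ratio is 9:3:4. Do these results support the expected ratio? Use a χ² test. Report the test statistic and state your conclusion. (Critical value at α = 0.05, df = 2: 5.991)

Expected counts for N = 277 under a 9:3:4 ratio (total parts = 16):
  black: 277 × 9/16 = 155.8125
  chocolate: 277 × 3/16 = 51.9375
  yellow: 277 × 4/16 = 69.25
χ² = Σ (O − E)² / E
  black: (158 − 155.8125)² / 155.8125 = 0.0307
  chocolate: (49 − 51.9375)² / 51.9375 = 0.1661
  yellow: (70 − 69.25)² / 69.25 = 0.0081
χ² = 0.0307 + 0.1661 + 0.0081 = 0.2049 ≈ 0.205
Degrees of freedom = 3 − 1 = 2; critical value at α = 0.05 is 5.991.
Since 0.205 < 5.991, we fail to reject the null hypothesis — the data are consistent with the 9:3:4 ratio.

0.205; consistent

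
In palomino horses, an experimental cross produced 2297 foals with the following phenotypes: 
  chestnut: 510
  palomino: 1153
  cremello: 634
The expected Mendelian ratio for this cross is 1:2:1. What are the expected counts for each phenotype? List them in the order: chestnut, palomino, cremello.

Under the 1:2:1 hypothesis (Σ ratio = 4, N = 2297):
  chestnut: 2297 × 1/4 = 574.25
  palomino: 2297 × 2/4 = 1148.5
  cremello: 2297 × 1/4 = 574.25

574.25, 1148.5, 574.25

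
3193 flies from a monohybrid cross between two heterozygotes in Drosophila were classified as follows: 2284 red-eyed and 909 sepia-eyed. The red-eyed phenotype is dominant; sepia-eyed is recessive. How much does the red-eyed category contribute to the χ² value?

5.122

For a monohybrid cross between heterozygotes with complete dominance, the expected phenotypic ratio is 3:1.
The 3:1 ratio has 4 parts, so with N = 3193 the expected counts are:
  red-eyed: 3193 × 3/4 = 2394.75
  sepia-eyed: 3193 × 1/4 = 798.25
Contribution of red-eyed: (2284 − 2394.75)² / 2394.75 = 5.1219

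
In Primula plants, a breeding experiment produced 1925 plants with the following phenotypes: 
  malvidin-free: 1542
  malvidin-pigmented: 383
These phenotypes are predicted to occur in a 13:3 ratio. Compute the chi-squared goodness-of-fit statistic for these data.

Under the 13:3 hypothesis (Σ ratio = 16, N = 1925):
  malvidin-free: 1925 × 13/16 = 1564.0625
  malvidin-pigmented: 1925 × 3/16 = 360.9375
χ² = Σ (O − E)² / E
  malvidin-free: (1542 − 1564.0625)² / 1564.0625 = 0.3112
  malvidin-pigmented: (383 − 360.9375)² / 360.9375 = 1.3486
χ² = 0.3112 + 1.3486 = 1.6598 ≈ 1.660

1.660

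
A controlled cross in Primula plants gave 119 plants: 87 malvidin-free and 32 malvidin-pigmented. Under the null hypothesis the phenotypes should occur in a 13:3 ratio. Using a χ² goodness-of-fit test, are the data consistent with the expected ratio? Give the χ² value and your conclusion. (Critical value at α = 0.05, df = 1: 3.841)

5.177; not consistent

The 13:3 ratio has 16 parts, so with N = 119 the expected counts are:
  malvidin-free: 119 × 13/16 = 96.6875
  malvidin-pigmented: 119 × 3/16 = 22.3125
χ² = Σ (O − E)² / E
  malvidin-free: (87 − 96.6875)² / 96.6875 = 0.9706
  malvidin-pigmented: (32 − 22.3125)² / 22.3125 = 4.2061
χ² = 0.9706 + 4.2061 = 5.1767 ≈ 5.177
Degrees of freedom = 2 − 1 = 1; critical value at α = 0.05 is 3.841.
Since 5.177 > 3.841, we reject the null hypothesis — the data do not fit the 13:3 ratio.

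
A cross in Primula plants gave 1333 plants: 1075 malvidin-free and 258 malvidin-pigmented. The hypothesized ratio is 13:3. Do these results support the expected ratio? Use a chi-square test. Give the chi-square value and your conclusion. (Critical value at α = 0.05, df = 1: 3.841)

The 13:3 ratio has 16 parts, so with N = 1333 the expected counts are:
  malvidin-free: 1333 × 13/16 = 1083.0625
  malvidin-pigmented: 1333 × 3/16 = 249.9375
χ² = Σ (O − E)² / E
  malvidin-free: (1075 − 1083.0625)² / 1083.0625 = 0.0600
  malvidin-pigmented: (258 − 249.9375)² / 249.9375 = 0.2601
χ² = 0.0600 + 0.2601 = 0.3201 ≈ 0.320
Degrees of freedom = 2 − 1 = 1; critical value at α = 0.05 is 3.841.
Since 0.320 < 3.841, we fail to reject the null hypothesis — the data are consistent with the 13:3 ratio.

0.320; consistent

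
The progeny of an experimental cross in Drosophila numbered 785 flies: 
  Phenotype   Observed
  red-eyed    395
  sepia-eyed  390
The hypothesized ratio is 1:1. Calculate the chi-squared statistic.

Total ratio parts = 2. Expected numbers out of 785:
  red-eyed: 785 × 1/2 = 392.5
  sepia-eyed: 785 × 1/2 = 392.5
χ² = Σ (O − E)² / E
  red-eyed: (395 − 392.5)² / 392.5 = 0.0159
  sepia-eyed: (390 − 392.5)² / 392.5 = 0.0159
χ² = 0.0159 + 0.0159 = 0.0318 ≈ 0.032

0.032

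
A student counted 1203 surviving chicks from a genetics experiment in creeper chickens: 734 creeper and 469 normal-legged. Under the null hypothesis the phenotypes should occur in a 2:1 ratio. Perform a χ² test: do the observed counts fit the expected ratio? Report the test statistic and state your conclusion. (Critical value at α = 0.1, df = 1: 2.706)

Expected counts for N = 1203 under a 2:1 ratio (total parts = 3):
  creeper: 1203 × 2/3 = 802
  normal-legged: 1203 × 1/3 = 401
χ² = Σ (O − E)² / E
  creeper: (734 − 802)² / 802 = 5.7656
  normal-legged: (469 − 401)² / 401 = 11.5312
χ² = 5.7656 + 11.5312 = 17.2968 ≈ 17.297
Degrees of freedom = 2 − 1 = 1; critical value at α = 0.1 is 2.706.
Since 17.297 > 2.706, we reject the null hypothesis — the data do not fit the 2:1 ratio.

17.297; not consistent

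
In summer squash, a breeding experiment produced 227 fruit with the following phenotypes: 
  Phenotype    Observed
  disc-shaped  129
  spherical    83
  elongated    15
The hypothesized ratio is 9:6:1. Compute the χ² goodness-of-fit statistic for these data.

Under the 9:6:1 hypothesis (Σ ratio = 16, N = 227):
  disc-shaped: 227 × 9/16 = 127.6875
  spherical: 227 × 6/16 = 85.125
  elongated: 227 × 1/16 = 14.1875
χ² = Σ (O − E)² / E
  disc-shaped: (129 − 127.6875)² / 127.6875 = 0.0135
  spherical: (83 − 85.125)² / 85.125 = 0.0530
  elongated: (15 − 14.1875)² / 14.1875 = 0.0465
χ² = 0.0135 + 0.0530 + 0.0465 = 0.113

0.113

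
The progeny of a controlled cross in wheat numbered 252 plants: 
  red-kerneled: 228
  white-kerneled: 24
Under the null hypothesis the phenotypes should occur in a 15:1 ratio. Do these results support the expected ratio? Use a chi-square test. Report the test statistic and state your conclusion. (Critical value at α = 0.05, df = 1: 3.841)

Expected counts for N = 252 under a 15:1 ratio (total parts = 16):
  red-kerneled: 252 × 15/16 = 236.25
  white-kerneled: 252 × 1/16 = 15.75
χ² = Σ (O − E)² / E
  red-kerneled: (228 − 236.25)² / 236.25 = 0.2881
  white-kerneled: (24 − 15.75)² / 15.75 = 4.3214
χ² = 0.2881 + 4.3214 = 4.6095 ≈ 4.610
Degrees of freedom = 2 − 1 = 1; critical value at α = 0.05 is 3.841.
Since 4.610 > 3.841, we reject the null hypothesis — the data do not fit the 15:1 ratio.

4.610; not consistent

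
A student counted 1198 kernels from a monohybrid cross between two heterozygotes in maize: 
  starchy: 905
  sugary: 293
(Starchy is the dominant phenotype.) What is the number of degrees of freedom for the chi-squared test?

1

For a monohybrid cross between heterozygotes with complete dominance, the expected phenotypic ratio is 3:1.
A goodness-of-fit test with 2 phenotype classes has df = 2 − 1 = 1.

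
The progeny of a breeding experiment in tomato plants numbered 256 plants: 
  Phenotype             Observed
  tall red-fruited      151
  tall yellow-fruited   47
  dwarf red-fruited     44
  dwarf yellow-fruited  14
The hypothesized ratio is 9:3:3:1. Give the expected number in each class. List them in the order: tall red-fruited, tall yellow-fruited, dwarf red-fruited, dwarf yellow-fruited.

Under the 9:3:3:1 hypothesis (Σ ratio = 16, N = 256):
  tall red-fruited: 256 × 9/16 = 144
  tall yellow-fruited: 256 × 3/16 = 48
  dwarf red-fruited: 256 × 3/16 = 48
  dwarf yellow-fruited: 256 × 1/16 = 16

144, 48, 48, 16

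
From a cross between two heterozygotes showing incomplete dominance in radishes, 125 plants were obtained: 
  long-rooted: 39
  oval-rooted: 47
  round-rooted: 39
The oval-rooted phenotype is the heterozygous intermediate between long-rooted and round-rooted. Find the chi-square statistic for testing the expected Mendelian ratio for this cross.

7.688

With incomplete dominance, a heterozygote × heterozygote cross gives a 1:2:1 phenotypic ratio.
Total ratio parts = 4. Expected numbers out of 125:
  long-rooted: 125 × 1/4 = 31.25
  oval-rooted: 125 × 2/4 = 62.5
  round-rooted: 125 × 1/4 = 31.25
χ² = Σ (O − E)² / E
  long-rooted: (39 − 31.25)² / 31.25 = 1.9220
  oval-rooted: (47 − 62.5)² / 62.5 = 3.8440
  round-rooted: (39 − 31.25)² / 31.25 = 1.9220
χ² = 1.9220 + 3.8440 + 1.9220 = 7.688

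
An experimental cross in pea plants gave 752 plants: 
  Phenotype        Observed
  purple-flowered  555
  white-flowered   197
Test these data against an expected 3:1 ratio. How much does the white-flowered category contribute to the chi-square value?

Expected counts for N = 752 under a 3:1 ratio (total parts = 4):
  purple-flowered: 752 × 3/4 = 564
  white-flowered: 752 × 1/4 = 188
Contribution of white-flowered: (197 − 188)² / 188 = 0.4309

0.431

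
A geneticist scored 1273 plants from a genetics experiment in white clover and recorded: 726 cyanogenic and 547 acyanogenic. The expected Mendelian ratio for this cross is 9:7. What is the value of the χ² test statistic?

0.315

Under the 9:7 hypothesis (Σ ratio = 16, N = 1273):
  cyanogenic: 1273 × 9/16 = 716.0625
  acyanogenic: 1273 × 7/16 = 556.9375
χ² = Σ (O − E)² / E
  cyanogenic: (726 − 716.0625)² / 716.0625 = 0.1379
  acyanogenic: (547 − 556.9375)² / 556.9375 = 0.1773
χ² = 0.1379 + 0.1773 = 0.3152 ≈ 0.315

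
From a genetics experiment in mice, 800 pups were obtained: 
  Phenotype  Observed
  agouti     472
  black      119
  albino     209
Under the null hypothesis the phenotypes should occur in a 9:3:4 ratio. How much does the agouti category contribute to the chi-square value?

The 9:3:4 ratio has 16 parts, so with N = 800 the expected counts are:
  agouti: 800 × 9/16 = 450
  black: 800 × 3/16 = 150
  albino: 800 × 4/16 = 200
Contribution of agouti: (472 − 450)² / 450 = 1.0756

1.076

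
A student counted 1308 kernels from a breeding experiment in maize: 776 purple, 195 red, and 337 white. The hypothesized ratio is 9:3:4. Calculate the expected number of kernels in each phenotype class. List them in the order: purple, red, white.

735.75, 245.25, 327

Under the 9:3:4 hypothesis (Σ ratio = 16, N = 1308):
  purple: 1308 × 9/16 = 735.75
  red: 1308 × 3/16 = 245.25
  white: 1308 × 4/16 = 327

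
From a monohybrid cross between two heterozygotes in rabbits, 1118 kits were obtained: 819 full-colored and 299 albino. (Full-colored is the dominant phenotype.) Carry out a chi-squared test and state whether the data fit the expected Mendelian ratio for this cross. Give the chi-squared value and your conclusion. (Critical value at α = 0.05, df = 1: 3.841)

For a monohybrid cross between heterozygotes with complete dominance, the expected phenotypic ratio is 3:1.
Under the 3:1 hypothesis (Σ ratio = 4, N = 1118):
  full-colored: 1118 × 3/4 = 838.5
  albino: 1118 × 1/4 = 279.5
χ² = Σ (O − E)² / E
  full-colored: (819 − 838.5)² / 838.5 = 0.4535
  albino: (299 − 279.5)² / 279.5 = 1.3605
χ² = 0.4535 + 1.3605 = 1.814
Degrees of freedom = 2 − 1 = 1; critical value at α = 0.05 is 3.841.
Since 1.814 < 3.841, we fail to reject the null hypothesis — the data are consistent with the 3:1 ratio.

1.814; consistent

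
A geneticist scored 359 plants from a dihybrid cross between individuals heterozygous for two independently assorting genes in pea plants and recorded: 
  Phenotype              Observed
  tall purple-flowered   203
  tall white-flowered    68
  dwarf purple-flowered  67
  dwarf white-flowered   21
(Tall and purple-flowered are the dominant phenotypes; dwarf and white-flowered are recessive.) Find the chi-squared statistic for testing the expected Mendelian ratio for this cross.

0.106

A dihybrid F₂ with independent assortment and complete dominance at both loci gives a 9:3:3:1 phenotypic ratio.
Expected counts for N = 359 under a 9:3:3:1 ratio (total parts = 16):
  tall purple-flowered: 359 × 9/16 = 201.9375
  tall white-flowered: 359 × 3/16 = 67.3125
  dwarf purple-flowered: 359 × 3/16 = 67.3125
  dwarf white-flowered: 359 × 1/16 = 22.4375
χ² = Σ (O − E)² / E
  tall purple-flowered: (203 − 201.9375)² / 201.9375 = 0.0056
  tall white-flowered: (68 − 67.3125)² / 67.3125 = 0.0070
  dwarf purple-flowered: (67 − 67.3125)² / 67.3125 = 0.0015
  dwarf white-flowered: (21 − 22.4375)² / 22.4375 = 0.0921
χ² = 0.0056 + 0.0070 + 0.0015 + 0.0921 = 0.1062 ≈ 0.106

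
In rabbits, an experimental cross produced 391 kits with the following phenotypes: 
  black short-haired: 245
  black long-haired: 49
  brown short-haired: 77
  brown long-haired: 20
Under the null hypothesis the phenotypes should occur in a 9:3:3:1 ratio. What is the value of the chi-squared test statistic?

The 9:3:3:1 ratio has 16 parts, so with N = 391 the expected counts are:
  black short-haired: 391 × 9/16 = 219.9375
  black long-haired: 391 × 3/16 = 73.3125
  brown short-haired: 391 × 3/16 = 73.3125
  brown long-haired: 391 × 1/16 = 24.4375
χ² = Σ (O − E)² / E
  black short-haired: (245 − 219.9375)² / 219.9375 = 2.8559
  black long-haired: (49 − 73.3125)² / 73.3125 = 8.0627
  brown short-haired: (77 − 73.3125)² / 73.3125 = 0.1855
  brown long-haired: (20 − 24.4375)² / 24.4375 = 0.8058
χ² = 2.8559 + 8.0627 + 0.1855 + 0.8058 = 11.9099 ≈ 11.910

11.910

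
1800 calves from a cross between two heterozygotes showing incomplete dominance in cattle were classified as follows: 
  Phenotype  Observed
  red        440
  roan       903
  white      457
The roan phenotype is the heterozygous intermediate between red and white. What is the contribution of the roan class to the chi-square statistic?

0.010

With incomplete dominance, a heterozygote × heterozygote cross gives a 1:2:1 phenotypic ratio.
The 1:2:1 ratio has 4 parts, so with N = 1800 the expected counts are:
  red: 1800 × 1/4 = 450
  roan: 1800 × 2/4 = 900
  white: 1800 × 1/4 = 450
Contribution of roan: (903 − 900)² / 900 = 0.0100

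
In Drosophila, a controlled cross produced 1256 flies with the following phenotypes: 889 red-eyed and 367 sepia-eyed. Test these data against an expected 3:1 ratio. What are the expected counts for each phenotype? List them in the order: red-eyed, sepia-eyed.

The 3:1 ratio has 4 parts, so with N = 1256 the expected counts are:
  red-eyed: 1256 × 3/4 = 942
  sepia-eyed: 1256 × 1/4 = 314

942, 314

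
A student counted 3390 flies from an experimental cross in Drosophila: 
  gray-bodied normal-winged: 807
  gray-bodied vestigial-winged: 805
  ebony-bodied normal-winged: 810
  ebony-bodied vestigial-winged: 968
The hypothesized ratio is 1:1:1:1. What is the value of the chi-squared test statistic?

Under the 1:1:1:1 hypothesis (Σ ratio = 4, N = 3390):
  gray-bodied normal-winged: 3390 × 1/4 = 847.5
  gray-bodied vestigial-winged: 3390 × 1/4 = 847.5
  ebony-bodied normal-winged: 3390 × 1/4 = 847.5
  ebony-bodied vestigial-winged: 3390 × 1/4 = 847.5
χ² = Σ (O − E)² / E
  gray-bodied normal-winged: (807 − 847.5)² / 847.5 = 1.9354
  gray-bodied vestigial-winged: (805 − 847.5)² / 847.5 = 2.1313
  ebony-bodied normal-winged: (810 − 847.5)² / 847.5 = 1.6593
  ebony-bodied vestigial-winged: (968 − 847.5)² / 847.5 = 17.1330
χ² = 1.9354 + 2.1313 + 1.6593 + 17.1330 = 22.859

22.859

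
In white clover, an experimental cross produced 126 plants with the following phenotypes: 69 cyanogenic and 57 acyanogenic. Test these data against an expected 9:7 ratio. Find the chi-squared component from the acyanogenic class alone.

0.064

Expected counts for N = 126 under a 9:7 ratio (total parts = 16):
  cyanogenic: 126 × 9/16 = 70.875
  acyanogenic: 126 × 7/16 = 55.125
Contribution of acyanogenic: (57 − 55.125)² / 55.125 = 0.0638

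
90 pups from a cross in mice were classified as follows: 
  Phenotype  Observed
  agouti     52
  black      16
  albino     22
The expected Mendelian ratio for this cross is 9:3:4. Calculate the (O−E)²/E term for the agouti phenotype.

0.037

Expected counts for N = 90 under a 9:3:4 ratio (total parts = 16):
  agouti: 90 × 9/16 = 50.625
  black: 90 × 3/16 = 16.875
  albino: 90 × 4/16 = 22.5
Contribution of agouti: (52 − 50.625)² / 50.625 = 0.0373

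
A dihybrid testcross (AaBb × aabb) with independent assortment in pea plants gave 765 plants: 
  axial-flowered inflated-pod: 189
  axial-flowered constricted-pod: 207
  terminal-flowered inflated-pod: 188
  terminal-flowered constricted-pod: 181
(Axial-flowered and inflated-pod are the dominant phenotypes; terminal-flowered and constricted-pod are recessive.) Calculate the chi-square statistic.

A dihybrid testcross with independent assortment gives a 1:1:1:1 ratio.
Under the 1:1:1:1 hypothesis (Σ ratio = 4, N = 765):
  axial-flowered inflated-pod: 765 × 1/4 = 191.25
  axial-flowered constricted-pod: 765 × 1/4 = 191.25
  terminal-flowered inflated-pod: 765 × 1/4 = 191.25
  terminal-flowered constricted-pod: 765 × 1/4 = 191.25
χ² = Σ (O − E)² / E
  axial-flowered inflated-pod: (189 − 191.25)² / 191.25 = 0.0265
  axial-flowered constricted-pod: (207 − 191.25)² / 191.25 = 1.2971
  terminal-flowered inflated-pod: (188 − 191.25)² / 191.25 = 0.0552
  terminal-flowered constricted-pod: (181 − 191.25)² / 191.25 = 0.5493
χ² = 0.0265 + 1.2971 + 0.0552 + 0.5493 = 1.9281 ≈ 1.928

1.928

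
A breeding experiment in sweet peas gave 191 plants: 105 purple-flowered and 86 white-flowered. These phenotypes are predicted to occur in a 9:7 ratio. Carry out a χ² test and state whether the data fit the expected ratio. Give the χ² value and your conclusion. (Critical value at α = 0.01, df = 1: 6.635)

0.126; consistent

The 9:7 ratio has 16 parts, so with N = 191 the expected counts are:
  purple-flowered: 191 × 9/16 = 107.4375
  white-flowered: 191 × 7/16 = 83.5625
χ² = Σ (O − E)² / E
  purple-flowered: (105 − 107.4375)² / 107.4375 = 0.0553
  white-flowered: (86 − 83.5625)² / 83.5625 = 0.0711
χ² = 0.0553 + 0.0711 = 0.1264 ≈ 0.126
Degrees of freedom = 2 − 1 = 1; critical value at α = 0.01 is 6.635.
Since 0.126 < 6.635, we fail to reject the null hypothesis — the data are consistent with the 9:7 ratio.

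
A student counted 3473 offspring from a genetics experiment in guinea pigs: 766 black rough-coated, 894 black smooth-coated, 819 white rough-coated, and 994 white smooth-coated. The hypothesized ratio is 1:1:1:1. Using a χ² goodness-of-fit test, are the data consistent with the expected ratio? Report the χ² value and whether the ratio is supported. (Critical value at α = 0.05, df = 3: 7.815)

33.811; not consistent

Total ratio parts = 4. Expected numbers out of 3473:
  black rough-coated: 3473 × 1/4 = 868.25
  black smooth-coated: 3473 × 1/4 = 868.25
  white rough-coated: 3473 × 1/4 = 868.25
  white smooth-coated: 3473 × 1/4 = 868.25
χ² = Σ (O − E)² / E
  black rough-coated: (766 − 868.25)² / 868.25 = 12.0415
  black smooth-coated: (894 − 868.25)² / 868.25 = 0.7637
  white rough-coated: (819 − 868.25)² / 868.25 = 2.7936
  white smooth-coated: (994 − 868.25)² / 868.25 = 18.2126
χ² = 12.0415 + 0.7637 + 2.7936 + 18.2126 = 33.8114 ≈ 33.811
Degrees of freedom = 4 − 1 = 3; critical value at α = 0.05 is 7.815.
Since 33.811 > 7.815, we reject the null hypothesis — the data do not fit the 1:1:1:1 ratio.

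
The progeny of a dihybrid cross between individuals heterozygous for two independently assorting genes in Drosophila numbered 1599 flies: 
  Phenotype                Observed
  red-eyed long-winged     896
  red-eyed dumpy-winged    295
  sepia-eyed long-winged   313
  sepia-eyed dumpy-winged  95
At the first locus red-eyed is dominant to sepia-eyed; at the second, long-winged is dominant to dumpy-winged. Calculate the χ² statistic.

0.914

A dihybrid F₂ with independent assortment and complete dominance at both loci gives a 9:3:3:1 phenotypic ratio.
The 9:3:3:1 ratio has 16 parts, so with N = 1599 the expected counts are:
  red-eyed long-winged: 1599 × 9/16 = 899.4375
  red-eyed dumpy-winged: 1599 × 3/16 = 299.8125
  sepia-eyed long-winged: 1599 × 3/16 = 299.8125
  sepia-eyed dumpy-winged: 1599 × 1/16 = 99.9375
χ² = Σ (O − E)² / E
  red-eyed long-winged: (896 − 899.4375)² / 899.4375 = 0.0131
  red-eyed dumpy-winged: (295 − 299.8125)² / 299.8125 = 0.0772
  sepia-eyed long-winged: (313 − 299.8125)² / 299.8125 = 0.5801
  sepia-eyed dumpy-winged: (95 − 99.9375)² / 99.9375 = 0.2439
χ² = 0.0131 + 0.0772 + 0.5801 + 0.2439 = 0.9143 ≈ 0.914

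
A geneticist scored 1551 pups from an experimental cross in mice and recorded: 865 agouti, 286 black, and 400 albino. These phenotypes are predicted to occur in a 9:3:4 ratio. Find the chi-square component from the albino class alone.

Under the 9:3:4 hypothesis (Σ ratio = 16, N = 1551):
  agouti: 1551 × 9/16 = 872.4375
  black: 1551 × 3/16 = 290.8125
  albino: 1551 × 4/16 = 387.75
Contribution of albino: (400 − 387.75)² / 387.75 = 0.3870

0.387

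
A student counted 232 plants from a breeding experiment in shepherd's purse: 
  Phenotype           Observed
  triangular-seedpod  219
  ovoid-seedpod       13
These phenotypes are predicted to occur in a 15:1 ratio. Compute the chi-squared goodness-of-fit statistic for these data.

The 15:1 ratio has 16 parts, so with N = 232 the expected counts are:
  triangular-seedpod: 232 × 15/16 = 217.5
  ovoid-seedpod: 232 × 1/16 = 14.5
χ² = Σ (O − E)² / E
  triangular-seedpod: (219 − 217.5)² / 217.5 = 0.0103
  ovoid-seedpod: (13 − 14.5)² / 14.5 = 0.1552
χ² = 0.0103 + 0.1552 = 0.1655 ≈ 0.166

0.166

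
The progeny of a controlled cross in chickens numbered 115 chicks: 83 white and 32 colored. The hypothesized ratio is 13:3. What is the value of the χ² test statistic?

6.218

Total ratio parts = 16. Expected numbers out of 115:
  white: 115 × 13/16 = 93.4375
  colored: 115 × 3/16 = 21.5625
χ² = Σ (O − E)² / E
  white: (83 − 93.4375)² / 93.4375 = 1.1659
  colored: (32 − 21.5625)² / 21.5625 = 5.0524
χ² = 1.1659 + 5.0524 = 6.2183 ≈ 6.218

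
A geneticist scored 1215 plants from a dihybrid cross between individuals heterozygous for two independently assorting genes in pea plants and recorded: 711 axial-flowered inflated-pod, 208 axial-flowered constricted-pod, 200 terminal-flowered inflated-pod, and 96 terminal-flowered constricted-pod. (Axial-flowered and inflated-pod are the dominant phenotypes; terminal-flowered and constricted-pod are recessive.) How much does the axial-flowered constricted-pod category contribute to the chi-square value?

1.723

A dihybrid F₂ with independent assortment and complete dominance at both loci gives a 9:3:3:1 phenotypic ratio.
Total ratio parts = 16. Expected numbers out of 1215:
  axial-flowered inflated-pod: 1215 × 9/16 = 683.4375
  axial-flowered constricted-pod: 1215 × 3/16 = 227.8125
  terminal-flowered inflated-pod: 1215 × 3/16 = 227.8125
  terminal-flowered constricted-pod: 1215 × 1/16 = 75.9375
Contribution of axial-flowered constricted-pod: (208 − 227.8125)² / 227.8125 = 1.7231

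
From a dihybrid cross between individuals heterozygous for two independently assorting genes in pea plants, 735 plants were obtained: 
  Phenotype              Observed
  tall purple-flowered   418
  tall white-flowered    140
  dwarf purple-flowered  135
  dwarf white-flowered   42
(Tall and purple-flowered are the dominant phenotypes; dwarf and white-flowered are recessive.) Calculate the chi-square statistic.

A dihybrid F₂ with independent assortment and complete dominance at both loci gives a 9:3:3:1 phenotypic ratio.
The 9:3:3:1 ratio has 16 parts, so with N = 735 the expected counts are:
  tall purple-flowered: 735 × 9/16 = 413.4375
  tall white-flowered: 735 × 3/16 = 137.8125
  dwarf purple-flowered: 735 × 3/16 = 137.8125
  dwarf white-flowered: 735 × 1/16 = 45.9375
χ² = Σ (O − E)² / E
  tall purple-flowered: (418 − 413.4375)² / 413.4375 = 0.0503
  tall white-flowered: (140 − 137.8125)² / 137.8125 = 0.0347
  dwarf purple-flowered: (135 − 137.8125)² / 137.8125 = 0.0574
  dwarf white-flowered: (42 − 45.9375)² / 45.9375 = 0.3375
χ² = 0.0503 + 0.0347 + 0.0574 + 0.3375 = 0.4799 ≈ 0.480

0.480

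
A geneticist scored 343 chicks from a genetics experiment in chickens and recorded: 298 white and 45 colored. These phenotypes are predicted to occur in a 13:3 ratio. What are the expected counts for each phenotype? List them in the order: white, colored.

Expected counts for N = 343 under a 13:3 ratio (total parts = 16):
  white: 343 × 13/16 = 278.6875
  colored: 343 × 3/16 = 64.3125

278.6875, 64.3125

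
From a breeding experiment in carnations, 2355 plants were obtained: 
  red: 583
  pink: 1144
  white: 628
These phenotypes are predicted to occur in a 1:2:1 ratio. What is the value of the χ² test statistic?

3.626

Under the 1:2:1 hypothesis (Σ ratio = 4, N = 2355):
  red: 2355 × 1/4 = 588.75
  pink: 2355 × 2/4 = 1177.5
  white: 2355 × 1/4 = 588.75
χ² = Σ (O − E)² / E
  red: (583 − 588.75)² / 588.75 = 0.0562
  pink: (1144 − 1177.5)² / 1177.5 = 0.9531
  white: (628 − 588.75)² / 588.75 = 2.6167
χ² = 0.0562 + 0.9531 + 2.6167 = 3.626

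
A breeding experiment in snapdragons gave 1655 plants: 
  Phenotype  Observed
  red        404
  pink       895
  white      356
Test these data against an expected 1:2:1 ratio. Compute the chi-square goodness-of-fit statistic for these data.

Expected counts for N = 1655 under a 1:2:1 ratio (total parts = 4):
  red: 1655 × 1/4 = 413.75
  pink: 1655 × 2/4 = 827.5
  white: 1655 × 1/4 = 413.75
χ² = Σ (O − E)² / E
  red: (404 − 413.75)² / 413.75 = 0.2298
  pink: (895 − 827.5)² / 827.5 = 5.5060
  white: (356 − 413.75)² / 413.75 = 8.0606
χ² = 0.2298 + 5.5060 + 8.0606 = 13.7964 ≈ 13.796

13.796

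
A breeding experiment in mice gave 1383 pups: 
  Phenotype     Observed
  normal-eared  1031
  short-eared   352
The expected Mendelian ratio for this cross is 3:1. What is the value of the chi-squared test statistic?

The 3:1 ratio has 4 parts, so with N = 1383 the expected counts are:
  normal-eared: 1383 × 3/4 = 1037.25
  short-eared: 1383 × 1/4 = 345.75
χ² = Σ (O − E)² / E
  normal-eared: (1031 − 1037.25)² / 1037.25 = 0.0377
  short-eared: (352 − 345.75)² / 345.75 = 0.1130
χ² = 0.0377 + 0.1130 = 0.1507 ≈ 0.151

0.151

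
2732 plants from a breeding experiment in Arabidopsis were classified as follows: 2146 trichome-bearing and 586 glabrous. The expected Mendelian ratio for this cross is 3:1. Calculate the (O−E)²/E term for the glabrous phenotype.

13.776

The 3:1 ratio has 4 parts, so with N = 2732 the expected counts are:
  trichome-bearing: 2732 × 3/4 = 2049
  glabrous: 2732 × 1/4 = 683
Contribution of glabrous: (586 − 683)² / 683 = 13.7760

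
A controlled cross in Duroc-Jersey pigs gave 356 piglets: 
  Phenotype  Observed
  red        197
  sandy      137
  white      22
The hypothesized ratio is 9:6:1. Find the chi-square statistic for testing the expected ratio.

Under the 9:6:1 hypothesis (Σ ratio = 16, N = 356):
  red: 356 × 9/16 = 200.25
  sandy: 356 × 6/16 = 133.5
  white: 356 × 1/16 = 22.25
χ² = Σ (O − E)² / E
  red: (197 − 200.25)² / 200.25 = 0.0527
  sandy: (137 − 133.5)² / 133.5 = 0.0918
  white: (22 − 22.25)² / 22.25 = 0.0028
χ² = 0.0527 + 0.0918 + 0.0028 = 0.1473 ≈ 0.147

0.147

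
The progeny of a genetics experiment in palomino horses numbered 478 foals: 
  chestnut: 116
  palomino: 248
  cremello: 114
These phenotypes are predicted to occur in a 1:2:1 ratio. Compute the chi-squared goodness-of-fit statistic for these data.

The 1:2:1 ratio has 4 parts, so with N = 478 the expected counts are:
  chestnut: 478 × 1/4 = 119.5
  palomino: 478 × 2/4 = 239
  cremello: 478 × 1/4 = 119.5
χ² = Σ (O − E)² / E
  chestnut: (116 − 119.5)² / 119.5 = 0.1025
  palomino: (248 − 239)² / 239 = 0.3389
  cremello: (114 − 119.5)² / 119.5 = 0.2531
χ² = 0.1025 + 0.3389 + 0.2531 = 0.6945 ≈ 0.695

0.695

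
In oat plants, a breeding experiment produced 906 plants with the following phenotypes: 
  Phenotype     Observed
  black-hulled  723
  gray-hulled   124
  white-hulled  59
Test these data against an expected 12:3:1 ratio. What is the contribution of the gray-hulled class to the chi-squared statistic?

Expected counts for N = 906 under a 12:3:1 ratio (total parts = 16):
  black-hulled: 906 × 12/16 = 679.5
  gray-hulled: 906 × 3/16 = 169.875
  white-hulled: 906 × 1/16 = 56.625
Contribution of gray-hulled: (124 − 169.875)² / 169.875 = 12.3886

12.389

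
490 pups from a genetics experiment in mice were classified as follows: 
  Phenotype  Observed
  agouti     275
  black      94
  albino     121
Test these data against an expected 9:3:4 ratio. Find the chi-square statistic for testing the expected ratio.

0.069

Total ratio parts = 16. Expected numbers out of 490:
  agouti: 490 × 9/16 = 275.625
  black: 490 × 3/16 = 91.875
  albino: 490 × 4/16 = 122.5
χ² = Σ (O − E)² / E
  agouti: (275 − 275.625)² / 275.625 = 0.0014
  black: (94 − 91.875)² / 91.875 = 0.0491
  albino: (121 − 122.5)² / 122.5 = 0.0184
χ² = 0.0014 + 0.0491 + 0.0184 = 0.0689 ≈ 0.069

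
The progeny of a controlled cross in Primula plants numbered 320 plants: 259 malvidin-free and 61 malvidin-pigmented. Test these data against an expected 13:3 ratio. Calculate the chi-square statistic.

Total ratio parts = 16. Expected numbers out of 320:
  malvidin-free: 320 × 13/16 = 260
  malvidin-pigmented: 320 × 3/16 = 60
χ² = Σ (O − E)² / E
  malvidin-free: (259 − 260)² / 260 = 0.0038
  malvidin-pigmented: (61 − 60)² / 60 = 0.0167
χ² = 0.0038 + 0.0167 = 0.0205 ≈ 0.021

0.021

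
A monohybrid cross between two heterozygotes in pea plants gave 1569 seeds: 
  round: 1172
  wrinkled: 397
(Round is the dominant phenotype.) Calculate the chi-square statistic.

0.077

For a monohybrid cross between heterozygotes with complete dominance, the expected phenotypic ratio is 3:1.
The 3:1 ratio has 4 parts, so with N = 1569 the expected counts are:
  round: 1569 × 3/4 = 1176.75
  wrinkled: 1569 × 1/4 = 392.25
χ² = Σ (O − E)² / E
  round: (1172 − 1176.75)² / 1176.75 = 0.0192
  wrinkled: (397 − 392.25)² / 392.25 = 0.0575
χ² = 0.0192 + 0.0575 = 0.0767 ≈ 0.077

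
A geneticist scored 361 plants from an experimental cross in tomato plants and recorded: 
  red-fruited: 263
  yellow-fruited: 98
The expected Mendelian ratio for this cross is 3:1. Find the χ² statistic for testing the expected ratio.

Total ratio parts = 4. Expected numbers out of 361:
  red-fruited: 361 × 3/4 = 270.75
  yellow-fruited: 361 × 1/4 = 90.25
χ² = Σ (O − E)² / E
  red-fruited: (263 − 270.75)² / 270.75 = 0.2218
  yellow-fruited: (98 − 90.25)² / 90.25 = 0.6655
χ² = 0.2218 + 0.6655 = 0.8873 ≈ 0.887

0.887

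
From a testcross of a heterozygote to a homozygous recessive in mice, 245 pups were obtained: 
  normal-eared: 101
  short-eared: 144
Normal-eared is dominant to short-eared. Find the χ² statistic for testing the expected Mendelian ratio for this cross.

A testcross of a heterozygote (Aa × aa) gives a 1:1 phenotypic ratio.
Total ratio parts = 2. Expected numbers out of 245:
  normal-eared: 245 × 1/2 = 122.5
  short-eared: 245 × 1/2 = 122.5
χ² = Σ (O − E)² / E
  normal-eared: (101 − 122.5)² / 122.5 = 3.7735
  short-eared: (144 − 122.5)² / 122.5 = 3.7735
χ² = 3.7735 + 3.7735 = 7.547

7.547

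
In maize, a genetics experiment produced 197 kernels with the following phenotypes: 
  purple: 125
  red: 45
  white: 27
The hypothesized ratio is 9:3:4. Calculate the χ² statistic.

The 9:3:4 ratio has 16 parts, so with N = 197 the expected counts are:
  purple: 197 × 9/16 = 110.8125
  red: 197 × 3/16 = 36.9375
  white: 197 × 4/16 = 49.25
χ² = Σ (O − E)² / E
  purple: (125 − 110.8125)² / 110.8125 = 1.8164
  red: (45 − 36.9375)² / 36.9375 = 1.7598
  white: (27 − 49.25)² / 49.25 = 10.0520
χ² = 1.8164 + 1.7598 + 10.0520 = 13.6282 ≈ 13.628

13.628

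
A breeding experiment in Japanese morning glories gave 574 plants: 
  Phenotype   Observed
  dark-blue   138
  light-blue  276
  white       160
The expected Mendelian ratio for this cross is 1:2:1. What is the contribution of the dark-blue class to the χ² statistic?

0.211

The 1:2:1 ratio has 4 parts, so with N = 574 the expected counts are:
  dark-blue: 574 × 1/4 = 143.5
  light-blue: 574 × 2/4 = 287
  white: 574 × 1/4 = 143.5
Contribution of dark-blue: (138 − 143.5)² / 143.5 = 0.2108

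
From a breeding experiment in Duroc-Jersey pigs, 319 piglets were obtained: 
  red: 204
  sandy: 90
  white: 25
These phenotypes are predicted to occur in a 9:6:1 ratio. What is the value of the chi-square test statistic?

11.984

The 9:6:1 ratio has 16 parts, so with N = 319 the expected counts are:
  red: 319 × 9/16 = 179.4375
  sandy: 319 × 6/16 = 119.625
  white: 319 × 1/16 = 19.9375
χ² = Σ (O − E)² / E
  red: (204 − 179.4375)² / 179.4375 = 3.3623
  sandy: (90 − 119.625)² / 119.625 = 7.3366
  white: (25 − 19.9375)² / 19.9375 = 1.2855
χ² = 3.3623 + 7.3366 + 1.2855 = 11.9844 ≈ 11.984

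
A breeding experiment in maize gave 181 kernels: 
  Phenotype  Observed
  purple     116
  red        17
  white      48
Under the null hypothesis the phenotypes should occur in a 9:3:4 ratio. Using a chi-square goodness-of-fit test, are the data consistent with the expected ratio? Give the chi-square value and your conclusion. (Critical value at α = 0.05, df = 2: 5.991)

Under the 9:3:4 hypothesis (Σ ratio = 16, N = 181):
  purple: 181 × 9/16 = 101.8125
  red: 181 × 3/16 = 33.9375
  white: 181 × 4/16 = 45.25
χ² = Σ (O − E)² / E
  purple: (116 − 101.8125)² / 101.8125 = 1.9770
  red: (17 − 33.9375)² / 33.9375 = 8.4532
  white: (48 − 45.25)² / 45.25 = 0.1671
χ² = 1.9770 + 8.4532 + 0.1671 = 10.5973 ≈ 10.597
Degrees of freedom = 3 − 1 = 2; critical value at α = 0.05 is 5.991.
Since 10.597 > 5.991, we reject the null hypothesis — the data do not fit the 9:3:4 ratio.

10.597; not consistent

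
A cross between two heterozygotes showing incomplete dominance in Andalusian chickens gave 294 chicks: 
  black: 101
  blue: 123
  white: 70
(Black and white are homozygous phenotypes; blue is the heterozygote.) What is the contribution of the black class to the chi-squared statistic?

10.289

With incomplete dominance, a heterozygote × heterozygote cross gives a 1:2:1 phenotypic ratio.
Expected counts for N = 294 under a 1:2:1 ratio (total parts = 4):
  black: 294 × 1/4 = 73.5
  blue: 294 × 2/4 = 147
  white: 294 × 1/4 = 73.5
Contribution of black: (101 − 73.5)² / 73.5 = 10.2891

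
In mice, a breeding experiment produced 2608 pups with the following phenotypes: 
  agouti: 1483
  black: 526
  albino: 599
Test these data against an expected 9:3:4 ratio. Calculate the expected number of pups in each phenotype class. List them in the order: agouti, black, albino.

The 9:3:4 ratio has 16 parts, so with N = 2608 the expected counts are:
  agouti: 2608 × 9/16 = 1467
  black: 2608 × 3/16 = 489
  albino: 2608 × 4/16 = 652

1467, 489, 652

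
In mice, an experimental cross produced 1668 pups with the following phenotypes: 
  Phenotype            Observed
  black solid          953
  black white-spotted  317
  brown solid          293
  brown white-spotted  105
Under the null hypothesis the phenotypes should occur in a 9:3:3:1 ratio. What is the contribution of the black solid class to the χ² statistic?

0.232

Expected counts for N = 1668 under a 9:3:3:1 ratio (total parts = 16):
  black solid: 1668 × 9/16 = 938.25
  black white-spotted: 1668 × 3/16 = 312.75
  brown solid: 1668 × 3/16 = 312.75
  brown white-spotted: 1668 × 1/16 = 104.25
Contribution of black solid: (953 − 938.25)² / 938.25 = 0.2319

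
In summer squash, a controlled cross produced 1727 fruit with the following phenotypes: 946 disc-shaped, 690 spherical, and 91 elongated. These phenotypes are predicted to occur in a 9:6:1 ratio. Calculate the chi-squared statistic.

Total ratio parts = 16. Expected numbers out of 1727:
  disc-shaped: 1727 × 9/16 = 971.4375
  spherical: 1727 × 6/16 = 647.625
  elongated: 1727 × 1/16 = 107.9375
χ² = Σ (O − E)² / E
  disc-shaped: (946 − 971.4375)² / 971.4375 = 0.6661
  spherical: (690 − 647.625)² / 647.625 = 2.7727
  elongated: (91 − 107.9375)² / 107.9375 = 2.6578
χ² = 0.6661 + 2.7727 + 2.6578 = 6.0966 ≈ 6.097

6.097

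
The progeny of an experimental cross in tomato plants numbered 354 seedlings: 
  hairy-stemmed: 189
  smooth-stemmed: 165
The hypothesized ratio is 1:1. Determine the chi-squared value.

1.627

Expected counts for N = 354 under a 1:1 ratio (total parts = 2):
  hairy-stemmed: 354 × 1/2 = 177
  smooth-stemmed: 354 × 1/2 = 177
χ² = Σ (O − E)² / E
  hairy-stemmed: (189 − 177)² / 177 = 0.8136
  smooth-stemmed: (165 − 177)² / 177 = 0.8136
χ² = 0.8136 + 0.8136 = 1.6272 ≈ 1.627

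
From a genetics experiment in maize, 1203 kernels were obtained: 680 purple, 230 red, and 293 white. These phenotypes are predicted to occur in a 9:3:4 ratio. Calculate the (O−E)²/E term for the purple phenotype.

Expected counts for N = 1203 under a 9:3:4 ratio (total parts = 16):
  purple: 1203 × 9/16 = 676.6875
  red: 1203 × 3/16 = 225.5625
  white: 1203 × 4/16 = 300.75
Contribution of purple: (680 − 676.6875)² / 676.6875 = 0.0162

0.016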